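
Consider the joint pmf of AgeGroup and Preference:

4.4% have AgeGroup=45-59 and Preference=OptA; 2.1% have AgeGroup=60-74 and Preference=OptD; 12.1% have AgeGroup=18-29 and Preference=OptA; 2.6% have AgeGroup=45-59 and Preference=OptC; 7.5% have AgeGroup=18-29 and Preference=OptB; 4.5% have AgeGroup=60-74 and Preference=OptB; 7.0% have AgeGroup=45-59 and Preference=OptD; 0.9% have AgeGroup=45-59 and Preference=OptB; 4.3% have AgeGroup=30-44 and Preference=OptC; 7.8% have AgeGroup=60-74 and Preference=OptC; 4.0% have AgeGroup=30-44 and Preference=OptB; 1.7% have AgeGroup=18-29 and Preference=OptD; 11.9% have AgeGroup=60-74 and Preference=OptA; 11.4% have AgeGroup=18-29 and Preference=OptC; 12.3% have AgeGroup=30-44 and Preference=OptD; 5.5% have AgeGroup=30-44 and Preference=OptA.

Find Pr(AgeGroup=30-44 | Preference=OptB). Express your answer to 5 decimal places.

0.23669

P(Preference=OptB) = 0.075 + 0.040 + 0.009 + 0.045 = 0.169.
P(AgeGroup=30-44 | Preference=OptB) = 0.040/0.169 = 0.23669.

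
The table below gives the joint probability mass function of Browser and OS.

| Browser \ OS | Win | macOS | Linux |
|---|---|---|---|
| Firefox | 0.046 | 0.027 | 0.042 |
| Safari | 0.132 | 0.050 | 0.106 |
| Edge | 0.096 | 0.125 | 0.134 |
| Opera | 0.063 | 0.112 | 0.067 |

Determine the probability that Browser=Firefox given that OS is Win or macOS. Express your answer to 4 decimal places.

0.1121

P(OS=Win) = 0.046 + 0.132 + 0.096 + 0.063 = 0.337.
P(OS=macOS) = 0.027 + 0.050 + 0.125 + 0.112 = 0.314.
P(OS ∈ {Win, macOS}) = 0.337 + 0.314 = 0.651; P(Browser=Firefox, OS ∈ {Win, macOS}) = 0.046 + 0.027 = 0.073.
P(Browser=Firefox | OS ∈ {Win, macOS}) = 0.073/0.651 = 0.1121.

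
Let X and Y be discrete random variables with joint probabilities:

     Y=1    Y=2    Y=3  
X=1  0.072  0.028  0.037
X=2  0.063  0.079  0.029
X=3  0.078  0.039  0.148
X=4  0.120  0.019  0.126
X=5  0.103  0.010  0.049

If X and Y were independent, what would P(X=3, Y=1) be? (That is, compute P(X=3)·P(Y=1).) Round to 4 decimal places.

P(X=3) = 0.078 + 0.039 + 0.148 = 0.265.
P(Y=1) = 0.072 + 0.063 + 0.078 + 0.120 + 0.103 = 0.436.
Product: 0.265 × 0.436 = 0.1155.

0.1155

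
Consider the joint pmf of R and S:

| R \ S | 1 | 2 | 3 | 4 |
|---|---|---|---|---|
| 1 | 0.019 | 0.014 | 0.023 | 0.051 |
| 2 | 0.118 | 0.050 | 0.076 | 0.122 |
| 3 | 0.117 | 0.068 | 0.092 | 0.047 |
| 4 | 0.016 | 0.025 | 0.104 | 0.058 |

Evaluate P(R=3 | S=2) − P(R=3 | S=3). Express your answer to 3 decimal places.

P(S=2) = 0.014 + 0.050 + 0.068 + 0.025 = 0.157; P(R=3 | S=2) = 0.068/0.157 = 0.4331.
P(S=3) = 0.023 + 0.076 + 0.092 + 0.104 = 0.295; P(R=3 | S=3) = 0.092/0.295 = 0.3119.
Difference = 0.121.

0.121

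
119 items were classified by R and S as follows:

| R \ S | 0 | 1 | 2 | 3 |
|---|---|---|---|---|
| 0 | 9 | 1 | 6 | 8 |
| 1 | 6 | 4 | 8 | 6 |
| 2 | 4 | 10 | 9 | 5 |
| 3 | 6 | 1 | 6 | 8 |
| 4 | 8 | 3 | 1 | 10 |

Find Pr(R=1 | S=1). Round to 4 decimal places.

0.2105

Total with S=1: 1 + 4 + 10 + 1 + 3 = 19.
P(R=1 | S=1) = 4/19 = 0.2105.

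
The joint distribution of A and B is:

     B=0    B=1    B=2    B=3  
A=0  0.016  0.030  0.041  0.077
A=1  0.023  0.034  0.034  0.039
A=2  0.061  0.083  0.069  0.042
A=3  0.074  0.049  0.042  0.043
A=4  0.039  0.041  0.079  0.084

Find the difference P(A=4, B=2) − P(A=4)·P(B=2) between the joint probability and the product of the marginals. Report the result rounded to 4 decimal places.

0.0146

P(A=4) = 0.039 + 0.041 + 0.079 + 0.084 = 0.243.
P(B=2) = 0.041 + 0.034 + 0.069 + 0.042 + 0.079 = 0.265.
P(A=4, B=2) − P(A=4)P(B=2) = 0.079 − 0.243×0.265 = 0.0146.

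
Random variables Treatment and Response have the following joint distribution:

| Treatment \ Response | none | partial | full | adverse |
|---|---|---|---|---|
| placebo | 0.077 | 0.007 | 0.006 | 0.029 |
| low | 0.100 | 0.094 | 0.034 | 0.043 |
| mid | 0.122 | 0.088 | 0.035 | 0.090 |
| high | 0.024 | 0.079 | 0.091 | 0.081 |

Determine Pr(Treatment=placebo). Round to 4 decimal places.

P(Treatment=placebo) = 0.077 + 0.007 + 0.006 + 0.029 = 0.119.

0.1190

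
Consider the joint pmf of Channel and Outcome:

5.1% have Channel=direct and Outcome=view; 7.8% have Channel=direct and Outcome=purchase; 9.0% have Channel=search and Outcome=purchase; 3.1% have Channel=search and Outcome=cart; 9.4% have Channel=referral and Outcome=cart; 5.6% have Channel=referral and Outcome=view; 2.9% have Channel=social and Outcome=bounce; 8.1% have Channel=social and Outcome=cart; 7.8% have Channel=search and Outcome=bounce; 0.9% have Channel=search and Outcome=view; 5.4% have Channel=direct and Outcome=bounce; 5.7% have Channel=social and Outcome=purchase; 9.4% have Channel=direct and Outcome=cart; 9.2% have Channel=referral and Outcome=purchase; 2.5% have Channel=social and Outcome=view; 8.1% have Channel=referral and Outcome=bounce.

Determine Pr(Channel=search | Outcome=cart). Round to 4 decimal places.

P(Outcome=cart) = 0.031 + 0.081 + 0.094 + 0.094 = 0.300.
P(Channel=search | Outcome=cart) = 0.031/0.300 = 0.1033.

0.1033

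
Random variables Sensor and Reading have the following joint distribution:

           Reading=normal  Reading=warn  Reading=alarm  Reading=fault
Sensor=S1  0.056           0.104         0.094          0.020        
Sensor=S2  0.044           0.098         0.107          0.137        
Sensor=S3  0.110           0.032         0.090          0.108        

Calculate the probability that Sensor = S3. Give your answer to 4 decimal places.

0.3400

P(Sensor=S3) = 0.110 + 0.032 + 0.090 + 0.108 = 0.340.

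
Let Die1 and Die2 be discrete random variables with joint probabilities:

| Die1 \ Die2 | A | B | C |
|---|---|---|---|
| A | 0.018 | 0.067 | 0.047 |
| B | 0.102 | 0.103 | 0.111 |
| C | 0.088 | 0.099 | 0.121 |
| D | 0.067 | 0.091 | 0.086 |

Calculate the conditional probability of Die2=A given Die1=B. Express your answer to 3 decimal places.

0.323

P(Die1=B) = 0.102 + 0.103 + 0.111 = 0.316.
P(Die2=A | Die1=B) = 0.102/0.316 = 0.323.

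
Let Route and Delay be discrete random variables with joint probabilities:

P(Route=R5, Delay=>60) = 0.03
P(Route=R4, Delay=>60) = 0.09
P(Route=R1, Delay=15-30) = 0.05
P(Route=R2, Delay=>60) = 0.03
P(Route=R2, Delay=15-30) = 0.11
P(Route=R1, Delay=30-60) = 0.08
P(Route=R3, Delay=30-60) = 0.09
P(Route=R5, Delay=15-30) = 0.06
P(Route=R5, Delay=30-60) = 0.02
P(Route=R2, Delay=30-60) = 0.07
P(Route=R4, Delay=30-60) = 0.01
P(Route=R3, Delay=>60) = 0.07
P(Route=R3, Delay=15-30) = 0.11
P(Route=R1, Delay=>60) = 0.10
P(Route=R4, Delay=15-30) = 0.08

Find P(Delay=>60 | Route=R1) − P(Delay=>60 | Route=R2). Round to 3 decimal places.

P(Route=R1) = 0.05 + 0.08 + 0.10 = 0.23; P(Delay=>60 | Route=R1) = 0.10/0.23 = 0.4348.
P(Route=R2) = 0.11 + 0.07 + 0.03 = 0.21; P(Delay=>60 | Route=R2) = 0.03/0.21 = 0.1429.
Difference = 0.292.

0.292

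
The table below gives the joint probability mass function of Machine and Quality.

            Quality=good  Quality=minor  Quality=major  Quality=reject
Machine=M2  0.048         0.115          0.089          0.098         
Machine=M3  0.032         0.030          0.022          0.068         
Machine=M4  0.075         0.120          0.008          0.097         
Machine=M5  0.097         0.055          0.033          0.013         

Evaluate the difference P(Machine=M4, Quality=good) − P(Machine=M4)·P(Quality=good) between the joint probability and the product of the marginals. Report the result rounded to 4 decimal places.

-0.0006

P(Machine=M4) = 0.075 + 0.120 + 0.008 + 0.097 = 0.300.
P(Quality=good) = 0.048 + 0.032 + 0.075 + 0.097 = 0.252.
P(Machine=M4, Quality=good) − P(Machine=M4)P(Quality=good) = 0.075 − 0.300×0.252 = -0.0006.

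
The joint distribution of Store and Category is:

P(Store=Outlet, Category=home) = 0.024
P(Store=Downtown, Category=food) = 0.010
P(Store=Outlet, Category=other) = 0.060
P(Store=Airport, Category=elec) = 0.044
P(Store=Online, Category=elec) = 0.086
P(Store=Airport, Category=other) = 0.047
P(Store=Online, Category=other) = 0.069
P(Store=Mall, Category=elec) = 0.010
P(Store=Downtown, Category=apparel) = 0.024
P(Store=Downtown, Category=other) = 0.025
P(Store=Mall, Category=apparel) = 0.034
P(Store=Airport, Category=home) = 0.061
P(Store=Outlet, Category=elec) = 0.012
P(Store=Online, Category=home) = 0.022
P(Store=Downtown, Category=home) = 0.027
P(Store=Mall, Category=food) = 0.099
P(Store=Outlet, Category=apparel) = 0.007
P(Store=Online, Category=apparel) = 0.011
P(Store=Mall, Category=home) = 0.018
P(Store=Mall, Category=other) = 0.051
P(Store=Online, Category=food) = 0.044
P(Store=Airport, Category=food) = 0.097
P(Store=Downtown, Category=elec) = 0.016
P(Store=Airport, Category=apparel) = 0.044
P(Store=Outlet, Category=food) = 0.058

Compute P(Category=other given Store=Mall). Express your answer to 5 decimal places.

P(Store=Mall) = 0.099 + 0.034 + 0.010 + 0.018 + 0.051 = 0.212.
P(Category=other | Store=Mall) = 0.051/0.212 = 0.24057.

0.24057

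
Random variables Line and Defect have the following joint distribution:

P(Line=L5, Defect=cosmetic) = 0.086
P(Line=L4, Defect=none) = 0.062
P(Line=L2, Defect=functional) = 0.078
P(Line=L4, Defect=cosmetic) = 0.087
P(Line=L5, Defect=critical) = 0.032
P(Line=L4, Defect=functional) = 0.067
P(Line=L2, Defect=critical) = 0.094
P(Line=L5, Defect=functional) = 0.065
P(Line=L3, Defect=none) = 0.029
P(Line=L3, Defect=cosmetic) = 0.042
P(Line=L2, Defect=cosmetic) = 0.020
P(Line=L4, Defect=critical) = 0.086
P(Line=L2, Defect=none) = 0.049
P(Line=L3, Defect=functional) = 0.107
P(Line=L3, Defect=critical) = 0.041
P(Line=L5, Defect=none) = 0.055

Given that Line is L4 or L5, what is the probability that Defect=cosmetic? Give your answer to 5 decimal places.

P(Line=L4) = 0.062 + 0.087 + 0.067 + 0.086 = 0.302.
P(Line=L5) = 0.055 + 0.086 + 0.065 + 0.032 = 0.238.
P(Line ∈ {L4, L5}) = 0.302 + 0.238 = 0.540; P(Defect=cosmetic, Line ∈ {L4, L5}) = 0.087 + 0.086 = 0.173.
P(Defect=cosmetic | Line ∈ {L4, L5}) = 0.173/0.540 = 0.32037.

0.32037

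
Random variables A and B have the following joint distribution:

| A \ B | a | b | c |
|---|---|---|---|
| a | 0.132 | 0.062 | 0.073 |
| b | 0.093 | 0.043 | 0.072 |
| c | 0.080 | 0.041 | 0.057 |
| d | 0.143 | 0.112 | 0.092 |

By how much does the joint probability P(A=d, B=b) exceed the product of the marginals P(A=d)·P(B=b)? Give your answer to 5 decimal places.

0.02247

P(A=d) = 0.143 + 0.112 + 0.092 = 0.347.
P(B=b) = 0.062 + 0.043 + 0.041 + 0.112 = 0.258.
P(A=d, B=b) − P(A=d)P(B=b) = 0.112 − 0.347×0.258 = 0.02247.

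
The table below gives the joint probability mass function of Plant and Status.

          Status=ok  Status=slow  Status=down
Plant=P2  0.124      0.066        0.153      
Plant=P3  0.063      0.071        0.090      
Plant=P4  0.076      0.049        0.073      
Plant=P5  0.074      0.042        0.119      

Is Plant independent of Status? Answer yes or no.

no

P(Plant=P3) = 0.224 and P(Status=slow) = 0.228, so their product is 0.05107, but P(Plant=P3, Status=slow) = 0.071. Since these differ, Plant and Status are not independent.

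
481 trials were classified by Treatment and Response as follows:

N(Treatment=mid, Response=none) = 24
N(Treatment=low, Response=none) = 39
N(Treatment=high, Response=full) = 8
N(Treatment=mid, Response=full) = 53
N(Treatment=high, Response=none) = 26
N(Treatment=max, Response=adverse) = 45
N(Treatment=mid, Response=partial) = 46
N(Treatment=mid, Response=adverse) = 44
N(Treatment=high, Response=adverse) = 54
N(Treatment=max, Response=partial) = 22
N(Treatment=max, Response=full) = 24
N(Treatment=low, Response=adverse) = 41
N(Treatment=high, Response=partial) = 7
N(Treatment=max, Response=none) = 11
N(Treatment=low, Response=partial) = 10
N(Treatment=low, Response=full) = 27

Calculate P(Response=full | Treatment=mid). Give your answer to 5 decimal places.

Total with Treatment=mid: 24 + 46 + 53 + 44 = 167.
P(Response=full | Treatment=mid) = 53/167 = 0.31737.

0.31737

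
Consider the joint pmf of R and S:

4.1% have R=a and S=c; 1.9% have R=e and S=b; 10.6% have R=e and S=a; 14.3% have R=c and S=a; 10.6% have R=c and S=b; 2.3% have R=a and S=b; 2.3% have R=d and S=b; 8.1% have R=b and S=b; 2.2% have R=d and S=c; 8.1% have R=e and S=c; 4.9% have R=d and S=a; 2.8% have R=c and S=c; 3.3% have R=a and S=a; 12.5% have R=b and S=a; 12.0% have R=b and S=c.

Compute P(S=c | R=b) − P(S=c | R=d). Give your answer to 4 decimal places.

P(R=b) = 0.125 + 0.081 + 0.120 = 0.326; P(S=c | R=b) = 0.120/0.326 = 0.36810.
P(R=d) = 0.049 + 0.023 + 0.022 = 0.094; P(S=c | R=d) = 0.022/0.094 = 0.23404.
Difference = 0.1341.

0.1341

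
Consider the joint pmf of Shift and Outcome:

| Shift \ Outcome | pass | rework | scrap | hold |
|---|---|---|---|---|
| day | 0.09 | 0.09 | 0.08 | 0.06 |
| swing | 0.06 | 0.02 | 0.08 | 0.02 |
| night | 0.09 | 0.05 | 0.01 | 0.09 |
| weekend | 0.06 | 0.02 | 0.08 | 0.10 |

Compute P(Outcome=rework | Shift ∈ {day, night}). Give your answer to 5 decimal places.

P(Shift=day) = 0.09 + 0.09 + 0.08 + 0.06 = 0.32.
P(Shift=night) = 0.09 + 0.05 + 0.01 + 0.09 = 0.24.
P(Shift ∈ {day, night}) = 0.32 + 0.24 = 0.56; P(Outcome=rework, Shift ∈ {day, night}) = 0.09 + 0.05 = 0.14.
P(Outcome=rework | Shift ∈ {day, night}) = 0.14/0.56 = 0.25000.

0.25000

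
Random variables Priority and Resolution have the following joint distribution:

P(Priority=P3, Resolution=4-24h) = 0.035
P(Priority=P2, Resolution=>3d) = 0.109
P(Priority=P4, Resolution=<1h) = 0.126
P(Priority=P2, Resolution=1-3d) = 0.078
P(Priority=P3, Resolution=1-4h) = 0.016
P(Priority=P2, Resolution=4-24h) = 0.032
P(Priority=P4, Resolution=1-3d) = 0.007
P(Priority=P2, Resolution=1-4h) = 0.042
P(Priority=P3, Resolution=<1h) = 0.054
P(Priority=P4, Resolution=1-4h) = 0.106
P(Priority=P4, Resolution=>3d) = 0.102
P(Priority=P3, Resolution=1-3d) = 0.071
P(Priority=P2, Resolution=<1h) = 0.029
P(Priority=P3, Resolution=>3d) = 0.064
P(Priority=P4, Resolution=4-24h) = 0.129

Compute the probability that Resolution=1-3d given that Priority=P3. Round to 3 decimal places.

P(Priority=P3) = 0.054 + 0.016 + 0.035 + 0.071 + 0.064 = 0.240.
P(Resolution=1-3d | Priority=P3) = 0.071/0.240 = 0.296.

0.296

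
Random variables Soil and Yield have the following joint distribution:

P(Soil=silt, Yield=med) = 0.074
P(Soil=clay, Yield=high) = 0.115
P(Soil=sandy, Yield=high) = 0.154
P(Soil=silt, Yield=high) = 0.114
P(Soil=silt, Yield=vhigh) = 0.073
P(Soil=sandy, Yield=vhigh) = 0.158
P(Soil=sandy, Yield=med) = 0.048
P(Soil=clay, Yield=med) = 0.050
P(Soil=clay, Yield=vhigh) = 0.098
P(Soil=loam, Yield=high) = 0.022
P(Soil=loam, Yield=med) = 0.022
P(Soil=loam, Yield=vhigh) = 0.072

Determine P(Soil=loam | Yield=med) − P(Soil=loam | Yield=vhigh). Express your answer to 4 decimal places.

-0.0661

P(Yield=med) = 0.048 + 0.022 + 0.050 + 0.074 = 0.194; P(Soil=loam | Yield=med) = 0.022/0.194 = 0.11340.
P(Yield=vhigh) = 0.158 + 0.072 + 0.098 + 0.073 = 0.401; P(Soil=loam | Yield=vhigh) = 0.072/0.401 = 0.17955.
Difference = -0.0661.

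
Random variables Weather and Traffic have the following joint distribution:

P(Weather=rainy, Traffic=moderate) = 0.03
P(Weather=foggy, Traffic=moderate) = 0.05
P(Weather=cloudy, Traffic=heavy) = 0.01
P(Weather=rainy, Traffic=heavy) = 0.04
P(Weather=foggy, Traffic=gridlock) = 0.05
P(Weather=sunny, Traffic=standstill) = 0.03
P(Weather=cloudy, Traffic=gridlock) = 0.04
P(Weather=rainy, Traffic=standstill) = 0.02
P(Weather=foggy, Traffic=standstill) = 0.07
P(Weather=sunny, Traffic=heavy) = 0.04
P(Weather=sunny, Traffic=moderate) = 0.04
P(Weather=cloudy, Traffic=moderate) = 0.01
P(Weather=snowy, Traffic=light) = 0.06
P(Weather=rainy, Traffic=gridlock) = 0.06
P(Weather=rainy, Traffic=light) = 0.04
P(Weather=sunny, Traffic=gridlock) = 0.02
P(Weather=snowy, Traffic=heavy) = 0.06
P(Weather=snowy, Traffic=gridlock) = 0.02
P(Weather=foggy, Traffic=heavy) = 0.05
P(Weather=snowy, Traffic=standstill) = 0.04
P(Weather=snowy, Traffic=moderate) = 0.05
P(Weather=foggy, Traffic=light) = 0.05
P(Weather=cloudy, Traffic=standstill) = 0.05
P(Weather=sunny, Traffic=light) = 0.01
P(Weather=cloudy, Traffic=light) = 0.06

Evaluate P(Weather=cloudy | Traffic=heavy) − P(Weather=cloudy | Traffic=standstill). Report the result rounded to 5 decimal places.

P(Traffic=heavy) = 0.04 + 0.01 + 0.04 + 0.06 + 0.05 = 0.20; P(Weather=cloudy | Traffic=heavy) = 0.01/0.20 = 0.050000.
P(Traffic=standstill) = 0.03 + 0.05 + 0.02 + 0.04 + 0.07 = 0.21; P(Weather=cloudy | Traffic=standstill) = 0.05/0.21 = 0.238095.
Difference = -0.18810.

-0.18810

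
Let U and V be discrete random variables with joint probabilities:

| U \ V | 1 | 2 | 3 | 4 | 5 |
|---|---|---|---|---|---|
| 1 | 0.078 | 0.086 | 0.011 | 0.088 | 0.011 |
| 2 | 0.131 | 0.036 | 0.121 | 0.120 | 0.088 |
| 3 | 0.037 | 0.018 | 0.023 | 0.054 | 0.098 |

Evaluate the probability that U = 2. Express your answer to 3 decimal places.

0.496

P(U=2) = 0.131 + 0.036 + 0.121 + 0.120 + 0.088 = 0.496.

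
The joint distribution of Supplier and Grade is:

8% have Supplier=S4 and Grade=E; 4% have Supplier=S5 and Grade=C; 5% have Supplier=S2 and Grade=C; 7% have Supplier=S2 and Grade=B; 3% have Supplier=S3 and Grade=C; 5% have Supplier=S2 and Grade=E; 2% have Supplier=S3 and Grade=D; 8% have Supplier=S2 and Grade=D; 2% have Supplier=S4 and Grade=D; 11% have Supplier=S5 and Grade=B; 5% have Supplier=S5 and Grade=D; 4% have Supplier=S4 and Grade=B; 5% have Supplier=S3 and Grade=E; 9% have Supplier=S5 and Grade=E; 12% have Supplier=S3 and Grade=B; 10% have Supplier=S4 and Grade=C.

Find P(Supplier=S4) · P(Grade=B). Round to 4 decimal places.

P(Supplier=S4) = 0.04 + 0.10 + 0.02 + 0.08 = 0.24.
P(Grade=B) = 0.07 + 0.12 + 0.04 + 0.11 = 0.34.
Product: 0.24 × 0.34 = 0.0816.

0.0816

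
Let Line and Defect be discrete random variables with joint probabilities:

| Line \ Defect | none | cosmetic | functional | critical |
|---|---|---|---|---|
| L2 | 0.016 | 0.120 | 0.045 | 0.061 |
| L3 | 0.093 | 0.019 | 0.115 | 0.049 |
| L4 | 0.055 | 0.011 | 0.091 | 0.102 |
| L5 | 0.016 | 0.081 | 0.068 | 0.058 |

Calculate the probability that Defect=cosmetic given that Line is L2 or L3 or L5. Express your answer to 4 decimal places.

0.2969

P(Line=L2) = 0.016 + 0.120 + 0.045 + 0.061 = 0.242.
P(Line=L3) = 0.093 + 0.019 + 0.115 + 0.049 = 0.276.
P(Line=L5) = 0.016 + 0.081 + 0.068 + 0.058 = 0.223.
P(Line ∈ {L2, L3, L5}) = 0.242 + 0.276 + 0.223 = 0.741; P(Defect=cosmetic, Line ∈ {L2, L3, L5}) = 0.120 + 0.019 + 0.081 = 0.220.
P(Defect=cosmetic | Line ∈ {L2, L3, L5}) = 0.220/0.741 = 0.2969.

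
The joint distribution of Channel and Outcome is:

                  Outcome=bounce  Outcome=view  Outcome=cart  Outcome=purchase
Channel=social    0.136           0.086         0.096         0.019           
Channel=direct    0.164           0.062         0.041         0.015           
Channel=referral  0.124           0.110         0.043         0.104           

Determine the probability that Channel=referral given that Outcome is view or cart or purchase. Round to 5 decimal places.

P(Outcome=view) = 0.086 + 0.062 + 0.110 = 0.258.
P(Outcome=cart) = 0.096 + 0.041 + 0.043 = 0.180.
P(Outcome=purchase) = 0.019 + 0.015 + 0.104 = 0.138.
P(Outcome ∈ {view, cart, purchase}) = 0.258 + 0.180 + 0.138 = 0.576; P(Channel=referral, Outcome ∈ {view, cart, purchase}) = 0.110 + 0.043 + 0.104 = 0.257.
P(Channel=referral | Outcome ∈ {view, cart, purchase}) = 0.257/0.576 = 0.44618.

0.44618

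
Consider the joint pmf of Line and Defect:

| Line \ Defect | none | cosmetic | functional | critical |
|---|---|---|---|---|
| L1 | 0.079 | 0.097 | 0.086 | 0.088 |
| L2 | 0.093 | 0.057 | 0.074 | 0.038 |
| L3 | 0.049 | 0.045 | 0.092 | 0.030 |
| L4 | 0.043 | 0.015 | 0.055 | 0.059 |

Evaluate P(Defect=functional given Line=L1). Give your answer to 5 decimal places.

P(Line=L1) = 0.079 + 0.097 + 0.086 + 0.088 = 0.350.
P(Defect=functional | Line=L1) = 0.086/0.350 = 0.24571.

0.24571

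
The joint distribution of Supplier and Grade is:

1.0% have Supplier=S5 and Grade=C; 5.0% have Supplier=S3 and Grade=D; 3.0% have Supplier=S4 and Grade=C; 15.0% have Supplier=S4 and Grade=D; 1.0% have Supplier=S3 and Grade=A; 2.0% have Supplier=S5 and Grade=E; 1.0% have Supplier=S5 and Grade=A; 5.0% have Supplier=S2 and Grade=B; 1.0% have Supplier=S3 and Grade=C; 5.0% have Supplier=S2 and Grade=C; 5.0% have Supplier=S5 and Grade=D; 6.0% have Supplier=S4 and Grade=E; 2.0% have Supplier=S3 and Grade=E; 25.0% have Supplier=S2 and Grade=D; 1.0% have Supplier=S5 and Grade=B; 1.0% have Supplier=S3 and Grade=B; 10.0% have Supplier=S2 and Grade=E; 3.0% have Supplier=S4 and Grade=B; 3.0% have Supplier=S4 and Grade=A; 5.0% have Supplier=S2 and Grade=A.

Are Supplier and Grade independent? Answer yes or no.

yes

Every cell satisfies P(Supplier,Grade) = P(Supplier)·P(Grade). For instance P(Supplier=S3) = 0.100, P(Grade=B) = 0.100, and 0.100×0.100 = 0.010 matches the joint entry. So Supplier and Grade are independent.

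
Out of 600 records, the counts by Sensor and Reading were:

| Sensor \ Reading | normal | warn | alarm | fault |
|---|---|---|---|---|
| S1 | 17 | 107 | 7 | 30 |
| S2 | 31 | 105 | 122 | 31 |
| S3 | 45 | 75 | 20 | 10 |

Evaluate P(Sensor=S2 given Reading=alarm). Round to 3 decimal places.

0.819

Total with Reading=alarm: 7 + 122 + 20 = 149.
P(Sensor=S2 | Reading=alarm) = 122/149 = 0.819.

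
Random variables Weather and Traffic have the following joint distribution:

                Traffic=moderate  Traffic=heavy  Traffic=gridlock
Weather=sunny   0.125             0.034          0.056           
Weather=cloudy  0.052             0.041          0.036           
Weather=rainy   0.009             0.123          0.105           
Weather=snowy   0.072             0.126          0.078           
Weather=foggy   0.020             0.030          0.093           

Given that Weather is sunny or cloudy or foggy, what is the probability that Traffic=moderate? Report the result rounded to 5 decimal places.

P(Weather=sunny) = 0.125 + 0.034 + 0.056 = 0.215.
P(Weather=cloudy) = 0.052 + 0.041 + 0.036 = 0.129.
P(Weather=foggy) = 0.020 + 0.030 + 0.093 = 0.143.
P(Weather ∈ {sunny, cloudy, foggy}) = 0.215 + 0.129 + 0.143 = 0.487; P(Traffic=moderate, Weather ∈ {sunny, cloudy, foggy}) = 0.125 + 0.052 + 0.020 = 0.197.
P(Traffic=moderate | Weather ∈ {sunny, cloudy, foggy}) = 0.197/0.487 = 0.40452.

0.40452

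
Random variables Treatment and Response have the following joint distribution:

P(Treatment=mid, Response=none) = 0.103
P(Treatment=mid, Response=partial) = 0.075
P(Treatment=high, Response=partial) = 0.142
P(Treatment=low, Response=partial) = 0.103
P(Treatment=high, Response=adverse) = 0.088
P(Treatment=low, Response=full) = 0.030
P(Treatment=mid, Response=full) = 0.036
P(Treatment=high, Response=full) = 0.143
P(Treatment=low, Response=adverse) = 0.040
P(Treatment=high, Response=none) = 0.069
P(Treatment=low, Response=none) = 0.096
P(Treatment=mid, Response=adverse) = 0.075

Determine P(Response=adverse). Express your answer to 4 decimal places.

0.2030

P(Response=adverse) = 0.040 + 0.075 + 0.088 = 0.203.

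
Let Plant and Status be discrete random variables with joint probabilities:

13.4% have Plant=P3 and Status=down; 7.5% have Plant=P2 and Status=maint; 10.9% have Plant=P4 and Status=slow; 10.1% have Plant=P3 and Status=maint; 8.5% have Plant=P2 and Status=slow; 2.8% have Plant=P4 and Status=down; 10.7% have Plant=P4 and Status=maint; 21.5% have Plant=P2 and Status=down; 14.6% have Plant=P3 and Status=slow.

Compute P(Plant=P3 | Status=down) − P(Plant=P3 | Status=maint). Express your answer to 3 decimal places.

-0.001

P(Status=down) = 0.215 + 0.134 + 0.028 = 0.377; P(Plant=P3 | Status=down) = 0.134/0.377 = 0.3554.
P(Status=maint) = 0.075 + 0.101 + 0.107 = 0.283; P(Plant=P3 | Status=maint) = 0.101/0.283 = 0.3569.
Difference = -0.001.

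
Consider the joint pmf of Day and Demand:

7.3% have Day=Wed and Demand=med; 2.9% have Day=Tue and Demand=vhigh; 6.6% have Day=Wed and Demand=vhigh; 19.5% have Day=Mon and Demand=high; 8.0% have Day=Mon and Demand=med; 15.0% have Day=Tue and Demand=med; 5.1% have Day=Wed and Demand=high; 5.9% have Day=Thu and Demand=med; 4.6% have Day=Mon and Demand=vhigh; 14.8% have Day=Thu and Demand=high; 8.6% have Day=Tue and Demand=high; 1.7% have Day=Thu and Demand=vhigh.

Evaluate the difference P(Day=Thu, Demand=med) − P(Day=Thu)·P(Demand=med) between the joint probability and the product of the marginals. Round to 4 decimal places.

P(Day=Thu) = 0.059 + 0.148 + 0.017 = 0.224.
P(Demand=med) = 0.080 + 0.150 + 0.073 + 0.059 = 0.362.
P(Day=Thu, Demand=med) − P(Day=Thu)P(Demand=med) = 0.059 − 0.224×0.362 = -0.0221.

-0.0221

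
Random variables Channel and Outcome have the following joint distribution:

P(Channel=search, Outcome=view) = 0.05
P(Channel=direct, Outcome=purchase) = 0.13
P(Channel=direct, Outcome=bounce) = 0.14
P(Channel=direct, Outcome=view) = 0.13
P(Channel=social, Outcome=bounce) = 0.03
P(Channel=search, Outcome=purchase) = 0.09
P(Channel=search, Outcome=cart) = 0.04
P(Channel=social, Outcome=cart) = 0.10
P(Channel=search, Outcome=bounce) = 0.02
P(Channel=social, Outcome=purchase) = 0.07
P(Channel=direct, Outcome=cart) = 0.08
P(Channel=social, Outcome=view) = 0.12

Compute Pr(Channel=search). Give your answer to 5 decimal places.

P(Channel=search) = 0.02 + 0.05 + 0.04 + 0.09 = 0.20.

0.20000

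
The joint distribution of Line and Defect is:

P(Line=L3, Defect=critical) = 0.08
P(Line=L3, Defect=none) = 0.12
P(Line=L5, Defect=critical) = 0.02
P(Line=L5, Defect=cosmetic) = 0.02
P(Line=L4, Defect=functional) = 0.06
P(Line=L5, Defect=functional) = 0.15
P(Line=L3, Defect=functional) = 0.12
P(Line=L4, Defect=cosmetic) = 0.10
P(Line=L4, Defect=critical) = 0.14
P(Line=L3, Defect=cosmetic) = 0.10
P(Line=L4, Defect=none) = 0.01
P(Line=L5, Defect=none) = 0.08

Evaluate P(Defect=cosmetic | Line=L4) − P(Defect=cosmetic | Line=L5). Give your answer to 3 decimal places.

0.249

P(Line=L4) = 0.01 + 0.10 + 0.06 + 0.14 = 0.31; P(Defect=cosmetic | Line=L4) = 0.10/0.31 = 0.3226.
P(Line=L5) = 0.08 + 0.02 + 0.15 + 0.02 = 0.27; P(Defect=cosmetic | Line=L5) = 0.02/0.27 = 0.0741.
Difference = 0.249.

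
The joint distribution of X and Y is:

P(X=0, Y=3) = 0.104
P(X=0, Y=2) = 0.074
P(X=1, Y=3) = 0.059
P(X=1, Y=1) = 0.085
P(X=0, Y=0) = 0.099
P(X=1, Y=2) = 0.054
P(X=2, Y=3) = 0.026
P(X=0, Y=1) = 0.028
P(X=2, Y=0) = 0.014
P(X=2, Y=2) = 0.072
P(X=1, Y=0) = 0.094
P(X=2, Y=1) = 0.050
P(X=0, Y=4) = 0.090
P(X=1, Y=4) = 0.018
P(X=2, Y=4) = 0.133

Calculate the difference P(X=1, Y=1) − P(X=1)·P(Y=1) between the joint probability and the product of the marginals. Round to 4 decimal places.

P(X=1) = 0.094 + 0.085 + 0.054 + 0.059 + 0.018 = 0.310.
P(Y=1) = 0.028 + 0.085 + 0.050 = 0.163.
P(X=1, Y=1) − P(X=1)P(Y=1) = 0.085 − 0.310×0.163 = 0.0345.

0.0345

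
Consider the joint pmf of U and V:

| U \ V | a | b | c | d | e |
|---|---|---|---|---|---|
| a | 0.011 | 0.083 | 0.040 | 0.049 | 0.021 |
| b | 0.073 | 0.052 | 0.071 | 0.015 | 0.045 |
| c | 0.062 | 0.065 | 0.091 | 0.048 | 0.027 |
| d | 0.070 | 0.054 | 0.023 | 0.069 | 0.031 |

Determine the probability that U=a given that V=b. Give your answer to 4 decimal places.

0.3268

P(V=b) = 0.083 + 0.052 + 0.065 + 0.054 = 0.254.
P(U=a | V=b) = 0.083/0.254 = 0.3268.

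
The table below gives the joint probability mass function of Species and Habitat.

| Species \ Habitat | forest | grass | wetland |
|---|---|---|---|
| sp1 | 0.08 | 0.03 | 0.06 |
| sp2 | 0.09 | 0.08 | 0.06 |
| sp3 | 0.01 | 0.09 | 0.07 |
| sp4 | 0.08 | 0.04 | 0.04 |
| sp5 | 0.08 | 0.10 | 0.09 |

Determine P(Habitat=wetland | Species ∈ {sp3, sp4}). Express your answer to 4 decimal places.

P(Species=sp3) = 0.01 + 0.09 + 0.07 = 0.17.
P(Species=sp4) = 0.08 + 0.04 + 0.04 = 0.16.
P(Species ∈ {sp3, sp4}) = 0.17 + 0.16 = 0.33; P(Habitat=wetland, Species ∈ {sp3, sp4}) = 0.07 + 0.04 = 0.11.
P(Habitat=wetland | Species ∈ {sp3, sp4}) = 0.11/0.33 = 0.3333.

0.3333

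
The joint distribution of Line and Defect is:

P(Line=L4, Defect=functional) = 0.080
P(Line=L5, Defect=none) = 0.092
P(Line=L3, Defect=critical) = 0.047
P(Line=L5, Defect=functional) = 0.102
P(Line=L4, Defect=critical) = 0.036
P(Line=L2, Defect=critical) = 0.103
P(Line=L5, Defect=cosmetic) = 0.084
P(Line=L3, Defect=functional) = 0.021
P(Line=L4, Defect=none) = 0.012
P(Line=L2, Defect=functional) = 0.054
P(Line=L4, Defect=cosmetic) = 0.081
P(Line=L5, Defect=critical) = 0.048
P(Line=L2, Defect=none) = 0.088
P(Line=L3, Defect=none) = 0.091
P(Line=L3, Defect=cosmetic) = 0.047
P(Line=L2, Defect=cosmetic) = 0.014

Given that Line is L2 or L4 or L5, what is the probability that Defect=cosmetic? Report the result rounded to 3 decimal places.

0.225

P(Line=L2) = 0.088 + 0.014 + 0.054 + 0.103 = 0.259.
P(Line=L4) = 0.012 + 0.081 + 0.080 + 0.036 = 0.209.
P(Line=L5) = 0.092 + 0.084 + 0.102 + 0.048 = 0.326.
P(Line ∈ {L2, L4, L5}) = 0.259 + 0.209 + 0.326 = 0.794; P(Defect=cosmetic, Line ∈ {L2, L4, L5}) = 0.014 + 0.081 + 0.084 = 0.179.
P(Defect=cosmetic | Line ∈ {L2, L4, L5}) = 0.179/0.794 = 0.225.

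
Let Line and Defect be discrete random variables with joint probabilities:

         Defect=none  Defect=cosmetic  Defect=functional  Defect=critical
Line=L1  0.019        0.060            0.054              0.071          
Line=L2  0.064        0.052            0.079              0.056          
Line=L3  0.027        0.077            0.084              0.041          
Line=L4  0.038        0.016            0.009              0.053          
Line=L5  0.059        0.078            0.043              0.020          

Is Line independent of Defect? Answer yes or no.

no

P(Line=L5) = 0.200 and P(Defect=critical) = 0.241, so their product is 0.04820, but P(Line=L5, Defect=critical) = 0.020. Since these differ, Line and Defect are not independent.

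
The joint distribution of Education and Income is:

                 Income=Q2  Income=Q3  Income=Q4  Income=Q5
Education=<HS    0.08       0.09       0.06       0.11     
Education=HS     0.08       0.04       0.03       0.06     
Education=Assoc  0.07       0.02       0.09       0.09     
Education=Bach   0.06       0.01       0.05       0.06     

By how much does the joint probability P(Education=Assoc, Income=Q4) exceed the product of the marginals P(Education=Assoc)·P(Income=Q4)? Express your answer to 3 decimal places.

0.028

P(Education=Assoc) = 0.07 + 0.02 + 0.09 + 0.09 = 0.27.
P(Income=Q4) = 0.06 + 0.03 + 0.09 + 0.05 = 0.23.
P(Education=Assoc, Income=Q4) − P(Education=Assoc)P(Income=Q4) = 0.09 − 0.27×0.23 = 0.028.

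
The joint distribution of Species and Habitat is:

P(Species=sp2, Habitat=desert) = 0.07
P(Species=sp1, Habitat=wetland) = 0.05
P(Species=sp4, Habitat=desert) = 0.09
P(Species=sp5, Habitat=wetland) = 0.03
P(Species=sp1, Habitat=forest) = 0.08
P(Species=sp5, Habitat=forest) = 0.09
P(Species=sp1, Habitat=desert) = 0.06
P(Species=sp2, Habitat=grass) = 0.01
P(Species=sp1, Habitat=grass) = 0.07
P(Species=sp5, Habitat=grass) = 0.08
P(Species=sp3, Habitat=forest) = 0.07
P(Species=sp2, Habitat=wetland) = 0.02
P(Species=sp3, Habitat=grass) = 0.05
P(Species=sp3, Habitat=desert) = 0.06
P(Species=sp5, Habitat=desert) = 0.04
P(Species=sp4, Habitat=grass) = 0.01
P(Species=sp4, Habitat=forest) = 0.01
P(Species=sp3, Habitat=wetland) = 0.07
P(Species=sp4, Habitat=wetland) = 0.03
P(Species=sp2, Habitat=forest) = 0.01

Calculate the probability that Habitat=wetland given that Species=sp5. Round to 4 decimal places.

P(Species=sp5) = 0.09 + 0.08 + 0.03 + 0.04 = 0.24.
P(Habitat=wetland | Species=sp5) = 0.03/0.24 = 0.1250.

0.1250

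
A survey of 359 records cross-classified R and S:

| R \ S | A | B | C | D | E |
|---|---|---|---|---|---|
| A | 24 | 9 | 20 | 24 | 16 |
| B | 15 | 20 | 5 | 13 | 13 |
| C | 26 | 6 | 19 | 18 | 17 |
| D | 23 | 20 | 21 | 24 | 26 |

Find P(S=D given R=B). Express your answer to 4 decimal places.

0.1970

Total with R=B: 15 + 20 + 5 + 13 + 13 = 66.
P(S=D | R=B) = 13/66 = 0.1970.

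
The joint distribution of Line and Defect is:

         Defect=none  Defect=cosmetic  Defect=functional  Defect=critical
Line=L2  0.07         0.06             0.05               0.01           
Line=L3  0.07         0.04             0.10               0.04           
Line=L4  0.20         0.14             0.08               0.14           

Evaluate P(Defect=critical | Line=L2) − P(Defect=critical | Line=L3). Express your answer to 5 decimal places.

-0.10737

P(Line=L2) = 0.07 + 0.06 + 0.05 + 0.01 = 0.19; P(Defect=critical | Line=L2) = 0.01/0.19 = 0.052632.
P(Line=L3) = 0.07 + 0.04 + 0.10 + 0.04 = 0.25; P(Defect=critical | Line=L3) = 0.04/0.25 = 0.160000.
Difference = -0.10737.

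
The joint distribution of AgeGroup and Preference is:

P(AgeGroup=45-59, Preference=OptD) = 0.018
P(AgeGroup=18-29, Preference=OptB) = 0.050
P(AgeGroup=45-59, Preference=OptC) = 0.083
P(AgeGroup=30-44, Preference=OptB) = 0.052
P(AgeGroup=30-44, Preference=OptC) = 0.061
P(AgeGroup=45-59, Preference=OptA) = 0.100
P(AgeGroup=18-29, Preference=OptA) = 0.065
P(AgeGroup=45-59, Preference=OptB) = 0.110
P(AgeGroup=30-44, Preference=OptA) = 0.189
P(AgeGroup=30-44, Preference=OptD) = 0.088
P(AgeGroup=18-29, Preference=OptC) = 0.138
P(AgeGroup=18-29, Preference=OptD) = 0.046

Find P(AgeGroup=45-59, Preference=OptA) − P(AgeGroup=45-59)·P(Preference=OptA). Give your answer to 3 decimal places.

P(AgeGroup=45-59) = 0.100 + 0.110 + 0.083 + 0.018 = 0.311.
P(Preference=OptA) = 0.065 + 0.189 + 0.100 = 0.354.
P(AgeGroup=45-59, Preference=OptA) − P(AgeGroup=45-59)P(Preference=OptA) = 0.100 − 0.311×0.354 = -0.010.

-0.010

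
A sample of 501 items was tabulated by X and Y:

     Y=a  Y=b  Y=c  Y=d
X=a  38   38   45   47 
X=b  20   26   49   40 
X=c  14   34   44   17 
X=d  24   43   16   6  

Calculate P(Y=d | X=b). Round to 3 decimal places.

Total with X=b: 20 + 26 + 49 + 40 = 135.
P(Y=d | X=b) = 40/135 = 0.296.

0.296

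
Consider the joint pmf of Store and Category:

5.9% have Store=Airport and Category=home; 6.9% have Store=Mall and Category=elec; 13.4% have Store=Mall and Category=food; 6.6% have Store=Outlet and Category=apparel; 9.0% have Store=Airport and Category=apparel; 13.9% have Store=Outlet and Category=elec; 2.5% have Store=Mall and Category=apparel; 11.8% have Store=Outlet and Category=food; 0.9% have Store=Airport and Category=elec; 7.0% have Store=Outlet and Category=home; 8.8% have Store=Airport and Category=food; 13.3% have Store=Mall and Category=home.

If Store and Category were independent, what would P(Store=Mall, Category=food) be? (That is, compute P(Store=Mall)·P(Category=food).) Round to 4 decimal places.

P(Store=Mall) = 0.134 + 0.025 + 0.069 + 0.133 = 0.361.
P(Category=food) = 0.134 + 0.088 + 0.118 = 0.340.
Product: 0.361 × 0.340 = 0.1227.

0.1227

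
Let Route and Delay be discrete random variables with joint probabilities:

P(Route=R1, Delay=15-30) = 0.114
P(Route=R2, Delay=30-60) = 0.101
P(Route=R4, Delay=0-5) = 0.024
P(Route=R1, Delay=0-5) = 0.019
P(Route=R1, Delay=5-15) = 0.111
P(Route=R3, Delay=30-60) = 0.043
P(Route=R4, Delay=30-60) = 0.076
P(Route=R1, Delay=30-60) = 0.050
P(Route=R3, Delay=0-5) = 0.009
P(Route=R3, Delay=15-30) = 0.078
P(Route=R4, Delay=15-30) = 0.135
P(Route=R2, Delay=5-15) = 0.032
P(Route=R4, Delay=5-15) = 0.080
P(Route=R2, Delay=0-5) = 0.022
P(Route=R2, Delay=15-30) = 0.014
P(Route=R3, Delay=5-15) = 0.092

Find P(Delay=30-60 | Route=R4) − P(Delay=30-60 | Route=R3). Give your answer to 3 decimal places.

0.048

P(Route=R4) = 0.024 + 0.080 + 0.135 + 0.076 = 0.315; P(Delay=30-60 | Route=R4) = 0.076/0.315 = 0.2413.
P(Route=R3) = 0.009 + 0.092 + 0.078 + 0.043 = 0.222; P(Delay=30-60 | Route=R3) = 0.043/0.222 = 0.1937.
Difference = 0.048.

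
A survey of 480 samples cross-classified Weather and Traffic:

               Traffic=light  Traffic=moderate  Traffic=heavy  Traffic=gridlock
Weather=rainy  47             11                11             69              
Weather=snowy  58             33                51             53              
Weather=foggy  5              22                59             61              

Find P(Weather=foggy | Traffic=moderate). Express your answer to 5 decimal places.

Total with Traffic=moderate: 11 + 33 + 22 = 66.
P(Weather=foggy | Traffic=moderate) = 22/66 = 0.33333.

0.33333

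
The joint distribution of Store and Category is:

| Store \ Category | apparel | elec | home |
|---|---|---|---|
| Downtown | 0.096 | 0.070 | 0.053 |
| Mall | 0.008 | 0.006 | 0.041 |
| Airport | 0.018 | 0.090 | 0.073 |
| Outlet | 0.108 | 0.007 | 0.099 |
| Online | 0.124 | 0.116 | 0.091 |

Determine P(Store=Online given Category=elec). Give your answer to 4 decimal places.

P(Category=elec) = 0.070 + 0.006 + 0.090 + 0.007 + 0.116 = 0.289.
P(Store=Online | Category=elec) = 0.116/0.289 = 0.4014.

0.4014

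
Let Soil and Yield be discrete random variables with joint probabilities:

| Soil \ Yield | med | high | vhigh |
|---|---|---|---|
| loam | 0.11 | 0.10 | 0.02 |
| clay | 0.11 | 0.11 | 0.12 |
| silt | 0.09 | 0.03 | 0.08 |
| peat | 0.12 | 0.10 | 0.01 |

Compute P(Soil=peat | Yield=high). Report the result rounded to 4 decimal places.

0.2941

P(Yield=high) = 0.10 + 0.11 + 0.03 + 0.10 = 0.34.
P(Soil=peat | Yield=high) = 0.10/0.34 = 0.2941.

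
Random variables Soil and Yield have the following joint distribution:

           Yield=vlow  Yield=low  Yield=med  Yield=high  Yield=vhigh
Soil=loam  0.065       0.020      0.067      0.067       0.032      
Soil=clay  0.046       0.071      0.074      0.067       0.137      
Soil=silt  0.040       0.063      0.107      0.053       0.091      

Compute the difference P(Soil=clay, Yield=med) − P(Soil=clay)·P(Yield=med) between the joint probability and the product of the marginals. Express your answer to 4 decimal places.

P(Soil=clay) = 0.046 + 0.071 + 0.074 + 0.067 + 0.137 = 0.395.
P(Yield=med) = 0.067 + 0.074 + 0.107 = 0.248.
P(Soil=clay, Yield=med) − P(Soil=clay)P(Yield=med) = 0.074 − 0.395×0.248 = -0.0240.

-0.0240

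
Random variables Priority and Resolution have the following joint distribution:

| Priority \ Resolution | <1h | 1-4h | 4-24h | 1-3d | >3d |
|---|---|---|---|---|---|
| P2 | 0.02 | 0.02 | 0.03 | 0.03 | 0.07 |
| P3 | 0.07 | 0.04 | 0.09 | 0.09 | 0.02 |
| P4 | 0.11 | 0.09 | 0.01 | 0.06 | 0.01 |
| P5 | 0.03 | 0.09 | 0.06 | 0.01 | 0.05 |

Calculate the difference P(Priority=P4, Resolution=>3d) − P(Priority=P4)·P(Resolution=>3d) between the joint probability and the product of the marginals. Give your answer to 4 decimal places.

P(Priority=P4) = 0.11 + 0.09 + 0.01 + 0.06 + 0.01 = 0.28.
P(Resolution=>3d) = 0.07 + 0.02 + 0.01 + 0.05 = 0.15.
P(Priority=P4, Resolution=>3d) − P(Priority=P4)P(Resolution=>3d) = 0.01 − 0.28×0.15 = -0.0320.

-0.0320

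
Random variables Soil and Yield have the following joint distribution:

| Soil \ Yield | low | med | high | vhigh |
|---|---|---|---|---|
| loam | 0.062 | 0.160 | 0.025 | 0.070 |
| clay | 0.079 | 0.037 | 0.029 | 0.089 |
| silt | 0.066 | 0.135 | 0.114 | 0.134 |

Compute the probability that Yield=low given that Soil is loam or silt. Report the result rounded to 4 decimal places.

P(Soil=loam) = 0.062 + 0.160 + 0.025 + 0.070 = 0.317.
P(Soil=silt) = 0.066 + 0.135 + 0.114 + 0.134 = 0.449.
P(Soil ∈ {loam, silt}) = 0.317 + 0.449 = 0.766; P(Yield=low, Soil ∈ {loam, silt}) = 0.062 + 0.066 = 0.128.
P(Yield=low | Soil ∈ {loam, silt}) = 0.128/0.766 = 0.1671.

0.1671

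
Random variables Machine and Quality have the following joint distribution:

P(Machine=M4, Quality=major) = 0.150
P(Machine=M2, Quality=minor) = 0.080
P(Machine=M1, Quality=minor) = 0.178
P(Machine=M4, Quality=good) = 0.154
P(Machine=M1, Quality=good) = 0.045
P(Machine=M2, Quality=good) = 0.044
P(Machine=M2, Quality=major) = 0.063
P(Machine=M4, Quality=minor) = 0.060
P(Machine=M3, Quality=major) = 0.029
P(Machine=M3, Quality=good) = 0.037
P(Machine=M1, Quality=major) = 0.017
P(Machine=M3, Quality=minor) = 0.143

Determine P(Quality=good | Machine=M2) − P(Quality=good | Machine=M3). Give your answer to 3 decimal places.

0.058

P(Machine=M2) = 0.044 + 0.080 + 0.063 = 0.187; P(Quality=good | Machine=M2) = 0.044/0.187 = 0.2353.
P(Machine=M3) = 0.037 + 0.143 + 0.029 = 0.209; P(Quality=good | Machine=M3) = 0.037/0.209 = 0.1770.
Difference = 0.058.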